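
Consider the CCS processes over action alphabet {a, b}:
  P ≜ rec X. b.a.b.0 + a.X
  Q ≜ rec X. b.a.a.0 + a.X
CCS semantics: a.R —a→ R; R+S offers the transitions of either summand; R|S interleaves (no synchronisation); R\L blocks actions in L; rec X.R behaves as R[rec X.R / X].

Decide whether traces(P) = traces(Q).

LTS(P): 4 reachable states
  p0 = rec X. b.a.b.0 + a.X ⊢ --a--▸ p0, --b--▸ p1
  p1 = a.b.0 ⊢ --a--▸ p2
  p2 = b.0 ⊢ --b--▸ p3
  p3 = 0 ⊢ ∅
LTS(Q): 4 reachable states
  q0 = rec X. b.a.a.0 + a.X ⊢ --a--▸ q0, --b--▸ q1
  q1 = a.a.0 ⊢ --a--▸ q2
  q2 = a.0 ⊢ --a--▸ q3
  q3 = 0 ⊢ ∅
Run σ = ⟨bab⟩ on P: start {p0}
  step 1 (b): {p1}
  step 2 (a): {p2}
  step 3 (b): {p3}
  — P admits the full trace.
Run σ = ⟨bab⟩ on Q: start {q0}
  step 1 (b): {q1}
  step 2 (a): {q2}
  step 3 (b): ∅ (Q stuck)

traces(P) ≠ traces(Q) — witness ⟨bab⟩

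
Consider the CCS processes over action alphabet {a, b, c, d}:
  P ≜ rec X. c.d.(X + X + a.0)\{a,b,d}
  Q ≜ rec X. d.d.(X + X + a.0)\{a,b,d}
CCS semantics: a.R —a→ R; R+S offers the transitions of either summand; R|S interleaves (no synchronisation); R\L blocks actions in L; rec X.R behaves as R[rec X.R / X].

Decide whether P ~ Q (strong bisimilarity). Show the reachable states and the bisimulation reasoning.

not bisimilar

Reachable graph of P (4 states):
  m0 = rec X. c.d.(X + X + a.0)\{a,b,d} → =c=> m1
  m1 = d.((rec X. c.d.(X + X + a.0)\{a,b,d}) + (rec X. c.d.(X + X + a.0)\{a,b,d}) + a.0)\{a,b,d} → =d=> m2
  m2 = ((rec X. c.d.(X + X + a.0)\{a,b,d}) + (rec X. c.d.(X + X + a.0)\{a,b,d}) + a.0)\{a,b,d} → =c=> m3
  m3 = (d.((rec X. c.d.(X + X + a.0)\{a,b,d}) + (rec X. c.d.(X + X + a.0)\{a,b,d}) + a.0)\{a,b,d})\{a,b,d} → ·
Reachable graph of Q (3 states):
  n0 = rec X. d.d.(X + X + a.0)\{a,b,d} → =d=> n1
  n1 = d.((rec X. d.d.(X + X + a.0)\{a,b,d}) + (rec X. d.d.(X + X + a.0)\{a,b,d}) + a.0)\{a,b,d} → =d=> n2
  n2 = ((rec X. d.d.(X + X + a.0)\{a,b,d}) + (rec X. d.d.(X + X + a.0)\{a,b,d}) + a.0)\{a,b,d} → ·
Partition-refinement fixed point:
  B0 = {m0}
  B1 = {m1}
  B2 = {m2}
  B3 = {m3, n2}
  B4 = {n0}
  B5 = {n1}
m0 ∈ B0, n0 ∈ B4 → different blocks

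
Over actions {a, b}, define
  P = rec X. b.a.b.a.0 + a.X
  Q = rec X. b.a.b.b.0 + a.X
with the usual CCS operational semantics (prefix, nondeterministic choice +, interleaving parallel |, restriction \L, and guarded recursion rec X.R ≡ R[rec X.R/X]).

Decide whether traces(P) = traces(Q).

NO — witness ⟨baba⟩

P's transition system — 5 states:
  s0 = rec X. b.a.b.a.0 + a.X → --a--▸ s0, --b--▸ s1
  s1 = a.b.a.0 → --a--▸ s2
  s2 = b.a.0 → --b--▸ s3
  s3 = a.0 → --a--▸ s4
  s4 = 0 → stopped
Q's transition system — 5 states:
  t0 = rec X. b.a.b.b.0 + a.X → --a--▸ t0, --b--▸ t1
  t1 = a.b.b.0 → --a--▸ t2
  t2 = b.b.0 → --b--▸ t3
  t3 = b.0 → --b--▸ t4
  t4 = 0 → stopped
Trace ⟨baba⟩ through P, begin at {s0}:
  step 1 (b): {s1}
  step 2 (a): {s2}
  step 3 (b): {s3}
  step 4 (a): {s4}
  P completes σ.
Trace ⟨baba⟩ through Q, begin at {t0}:
  step 1 (b): {t1}
  step 2 (a): {t2}
  step 3 (b): {t3}
  step 4 (a): ∅  — Q cannot continue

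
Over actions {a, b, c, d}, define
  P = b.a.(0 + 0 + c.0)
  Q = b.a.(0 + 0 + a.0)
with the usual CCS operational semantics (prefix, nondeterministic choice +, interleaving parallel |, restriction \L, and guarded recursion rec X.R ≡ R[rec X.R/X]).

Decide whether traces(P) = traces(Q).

LTS(P): 4 reachable states
  p0 = b.a.(0 + 0 + c.0) → -b-> p1
  p1 = a.(0 + 0 + c.0) → -a-> p2
  p2 = 0 + 0 + c.0 → -c-> p3
  p3 = 0 → (no moves)
LTS(Q): 4 reachable states
  q0 = b.a.(0 + 0 + a.0) → -b-> q1
  q1 = a.(0 + 0 + a.0) → -a-> q2
  q2 = 0 + 0 + a.0 → -a-> q3
  q3 = 0 → (no moves)
Trace ⟨bac⟩ through P, begin at {p0}:
  step 1 (b): {p1}
  step 2 (a): {p2}
  step 3 (c): {p3}
  P completes σ.
Trace ⟨bac⟩ through Q, begin at {q0}:
  step 1 (b): {q1}
  step 2 (a): {q2}
  step 3 (c): ∅  — Q cannot continue

trace-distinct — witness ⟨bac⟩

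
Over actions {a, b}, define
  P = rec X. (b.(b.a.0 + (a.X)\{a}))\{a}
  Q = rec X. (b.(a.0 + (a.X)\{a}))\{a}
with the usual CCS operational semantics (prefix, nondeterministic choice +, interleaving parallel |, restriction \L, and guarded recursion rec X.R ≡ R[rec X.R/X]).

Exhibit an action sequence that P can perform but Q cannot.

bb

Reachable graph of P (3 states):
  s0 = rec X. (b.(b.a.0 + (a.X)\{a}))\{a} → =b=> s1
  s1 = (b.a.0 + (a.(rec X. (b.(b.a.0 + (a.X)\{a}))\{a}))\{a})\{a} → =b=> s2
  s2 = (a.0)\{a} → ·
Reachable graph of Q (2 states):
  t0 = rec X. (b.(a.0 + (a.X)\{a}))\{a} → =b=> t1
  t1 = (a.0 + (a.(rec X. (b.(a.0 + (a.X)\{a}))\{a}))\{a})\{a} → ·
Run σ = ⟨bb⟩ on P: start {s0}
  [1] b ⇒ {s1}
  [2] b ⇒ {s2}
  — P admits the full trace.
Run σ = ⟨bb⟩ on Q: start {t0}
  [1] b ⇒ {t1}
  [2] b ⇒ no successor for Q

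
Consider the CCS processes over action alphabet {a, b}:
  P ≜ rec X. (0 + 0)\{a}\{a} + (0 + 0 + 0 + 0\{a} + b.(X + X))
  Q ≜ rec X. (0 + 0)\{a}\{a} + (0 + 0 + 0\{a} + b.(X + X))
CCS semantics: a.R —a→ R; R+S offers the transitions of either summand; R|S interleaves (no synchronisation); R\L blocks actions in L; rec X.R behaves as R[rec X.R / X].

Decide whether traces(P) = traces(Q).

YES

P's transition system — 2 states:
  s0 = rec X. (0 + 0)\{a}\{a} + (0 + 0 + 0 + 0\{a} + b.(X + X)) :: ··b··> s1
  s1 = (rec X. (0 + 0)\{a}\{a} + (0 + 0 + 0 + 0\{a} + b.(X + X))) + (rec X. (0 + 0)\{a}\{a} + (0 + 0 + 0 + 0\{a} + b.(X + X))) :: ··b··> s1
Q's transition system — 2 states:
  t0 = rec X. (0 + 0)\{a}\{a} + (0 + 0 + 0\{a} + b.(X + X)) :: ··b··> t1
  t1 = (rec X. (0 + 0)\{a}\{a} + (0 + 0 + 0\{a} + b.(X + X))) + (rec X. (0 + 0)\{a}\{a} + (0 + 0 + 0\{a} + b.(X + X))) :: ··b··> t1
Bisimilarity quotient blocks:
  B0 = {s0, s1, t0, t1}
s0 ∈ B0, t0 ∈ B0 → same block
Bisimilar ⇒ trace-equivalent.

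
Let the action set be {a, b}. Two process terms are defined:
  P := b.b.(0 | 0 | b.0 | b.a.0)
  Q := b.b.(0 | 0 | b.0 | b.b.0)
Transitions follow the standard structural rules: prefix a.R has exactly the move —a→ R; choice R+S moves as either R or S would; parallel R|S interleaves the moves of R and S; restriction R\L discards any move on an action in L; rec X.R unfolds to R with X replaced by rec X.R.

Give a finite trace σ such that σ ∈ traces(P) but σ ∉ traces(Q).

bbba

Reachable graph of P (8 states):
  p0 = b.b.(0 | 0 | b.0 | b.a.0) ⊢ -b-> p1
  p1 = b.(0 | 0 | b.0 | b.a.0) ⊢ -b-> p2
  p2 = 0 | 0 | b.0 | b.a.0 ⊢ -b-> p3, -b-> p4
  p3 = 0 | 0 | 0 | b.a.0 ⊢ -b-> p5
  p4 = 0 | 0 | b.0 | a.0 ⊢ -a-> p6, -b-> p5
  p5 = 0 | 0 | 0 | a.0 ⊢ -a-> p7
  p6 = 0 | 0 | b.0 | 0 ⊢ -b-> p7
  p7 = 0 | 0 | 0 | 0 ⊢ (no moves)
Reachable graph of Q (8 states):
  q0 = b.b.(0 | 0 | b.0 | b.b.0) ⊢ -b-> q1
  q1 = b.(0 | 0 | b.0 | b.b.0) ⊢ -b-> q2
  q2 = 0 | 0 | b.0 | b.b.0 ⊢ -b-> q3, -b-> q4
  q3 = 0 | 0 | 0 | b.b.0 ⊢ -b-> q5
  q4 = 0 | 0 | b.0 | b.0 ⊢ -b-> q5, -b-> q6
  q5 = 0 | 0 | 0 | b.0 ⊢ -b-> q7
  q6 = 0 | 0 | b.0 | 0 ⊢ -b-> q7
  q7 = 0 | 0 | 0 | 0 ⊢ (no moves)
Trace ⟨bbba⟩ through P, begin at {p0}:
  after b @ step 1: {p1}
  after b @ step 2: {p2}
  after b @ step 3: {p3, p4}
  after a @ step 4: {p6}
  — P admits the full trace.
Trace ⟨bbba⟩ through Q, begin at {q0}:
  after b @ step 1: {q1}
  after b @ step 2: {q2}
  after b @ step 3: {q3, q4}
  after a @ step 4: no successor for Q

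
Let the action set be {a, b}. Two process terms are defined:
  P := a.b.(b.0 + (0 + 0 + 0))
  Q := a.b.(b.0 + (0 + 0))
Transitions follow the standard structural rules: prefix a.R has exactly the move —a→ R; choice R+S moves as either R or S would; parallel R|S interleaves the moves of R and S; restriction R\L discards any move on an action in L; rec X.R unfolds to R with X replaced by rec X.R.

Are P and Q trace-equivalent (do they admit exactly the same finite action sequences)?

LTS(P): 4 reachable states
  u0 = a.b.(b.0 + (0 + 0 + 0)) | ··a··> u1
  u1 = b.(b.0 + (0 + 0 + 0)) | ··b··> u2
  u2 = b.0 + (0 + 0 + 0) | ··b··> u3
  u3 = 0 | stopped
LTS(Q): 4 reachable states
  v0 = a.b.(b.0 + (0 + 0)) | ··a··> v1
  v1 = b.(b.0 + (0 + 0)) | ··b··> v2
  v2 = b.0 + (0 + 0) | ··b··> v3
  v3 = 0 | stopped
Partition-refinement fixed point:
  B0 = {u0, v0}
  B1 = {u1, v1}
  B2 = {u2, v2}
  B3 = {u3, v3}
u0 ∈ B0, v0 ∈ B0 → same block
Bisimilar ⇒ trace-equivalent.

YES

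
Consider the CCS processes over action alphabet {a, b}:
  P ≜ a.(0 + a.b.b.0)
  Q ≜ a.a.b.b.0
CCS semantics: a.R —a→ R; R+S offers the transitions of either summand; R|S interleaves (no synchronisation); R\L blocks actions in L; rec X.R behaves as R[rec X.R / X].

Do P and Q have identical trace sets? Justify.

trace-equivalent

Reachable graph of P (5 states):
  m0 = a.(0 + a.b.b.0) has moves --a--▸ m1
  m1 = 0 + a.b.b.0 has moves --a--▸ m2
  m2 = b.b.0 has moves --b--▸ m3
  m3 = b.0 has moves --b--▸ m4
  m4 = 0 has moves (no moves)
Reachable graph of Q (5 states):
  n0 = a.a.b.b.0 has moves --a--▸ n1
  n1 = a.b.b.0 has moves --a--▸ n2
  n2 = b.b.0 has moves --b--▸ n3
  n3 = b.0 has moves --b--▸ n4
  n4 = 0 has moves (no moves)
Bisimilarity quotient blocks:
  B0 = {m0, n0}
  B1 = {m1, n1}
  B2 = {m2, n2}
  B3 = {m3, n3}
  B4 = {m4, n4}
m0 ∈ B0, n0 ∈ B0 → same block
Bisimilar ⇒ trace-equivalent.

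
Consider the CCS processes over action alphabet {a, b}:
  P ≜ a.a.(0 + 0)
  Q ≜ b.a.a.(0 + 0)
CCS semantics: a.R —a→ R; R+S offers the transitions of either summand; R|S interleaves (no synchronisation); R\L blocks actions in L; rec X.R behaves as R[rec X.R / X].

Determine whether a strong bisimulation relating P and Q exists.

not bisimilar

LTS(P): 3 reachable states
  s0 = a.a.(0 + 0) has moves —a→ s1
  s1 = a.(0 + 0) has moves —a→ s2
  s2 = 0 + 0 has moves (no moves)
LTS(Q): 4 reachable states
  t0 = b.a.a.(0 + 0) has moves —b→ t1
  t1 = a.a.(0 + 0) has moves —a→ t2
  t2 = a.(0 + 0) has moves —a→ t3
  t3 = 0 + 0 has moves (no moves)
Coarsest stable partition (strong bisimilarity classes):
  B0 = {s0, t1}
  B1 = {s1, t2}
  B2 = {s2, t3}
  B3 = {t0}
s0 ∈ B0, t0 ∈ B3 → different blocks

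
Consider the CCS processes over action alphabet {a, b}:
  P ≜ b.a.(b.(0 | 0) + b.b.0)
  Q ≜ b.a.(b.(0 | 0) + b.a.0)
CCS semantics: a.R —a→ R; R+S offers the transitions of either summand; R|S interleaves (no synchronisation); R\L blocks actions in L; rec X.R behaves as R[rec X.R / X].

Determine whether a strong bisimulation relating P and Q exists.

P ≁ Q

P's transition system — 6 states:
  m0 = b.a.(b.(0 | 0) + b.b.0) → --b--▸ m1
  m1 = a.(b.(0 | 0) + b.b.0) → --a--▸ m2
  m2 = b.(0 | 0) + b.b.0 → --b--▸ m3, --b--▸ m4
  m3 = 0 | 0 → stopped
  m4 = b.0 → --b--▸ m5
  m5 = 0 → stopped
Q's transition system — 6 states:
  n0 = b.a.(b.(0 | 0) + b.a.0) → --b--▸ n1
  n1 = a.(b.(0 | 0) + b.a.0) → --a--▸ n2
  n2 = b.(0 | 0) + b.a.0 → --b--▸ n3, --b--▸ n4
  n3 = 0 | 0 → stopped
  n4 = a.0 → --a--▸ n5
  n5 = 0 → stopped
Coarsest stable partition (strong bisimilarity classes):
  B0 = {m0}
  B1 = {m1}
  B2 = {m2}
  B3 = {m4}
  B4 = {m3, m5, n3, n5}
  B5 = {n0}
  B6 = {n1}
  B7 = {n2}
  B8 = {n4}
m0 ∈ B0, n0 ∈ B5 → different blocks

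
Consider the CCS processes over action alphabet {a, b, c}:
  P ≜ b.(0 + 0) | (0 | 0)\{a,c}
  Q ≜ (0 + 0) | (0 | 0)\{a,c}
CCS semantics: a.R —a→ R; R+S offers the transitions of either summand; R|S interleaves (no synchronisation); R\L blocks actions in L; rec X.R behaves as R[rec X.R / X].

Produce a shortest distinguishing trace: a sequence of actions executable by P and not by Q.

P's transition system — 2 states:
  m0 = b.(0 + 0) | (0 | 0)\{a,c} ⊢ -b-> m1
  m1 = (0 + 0) | (0 | 0)\{a,c} ⊢ (no moves)
Q's transition system — 1 states:
  n0 = (0 + 0) | (0 | 0)\{a,c} ⊢ (no moves)
Trace ⟨b⟩ through P, begin at {m0}:
  step 1 (b): {m1}
  P completes σ.
Trace ⟨b⟩ through Q, begin at {n0}:
  step 1 (b): no successor for Q

b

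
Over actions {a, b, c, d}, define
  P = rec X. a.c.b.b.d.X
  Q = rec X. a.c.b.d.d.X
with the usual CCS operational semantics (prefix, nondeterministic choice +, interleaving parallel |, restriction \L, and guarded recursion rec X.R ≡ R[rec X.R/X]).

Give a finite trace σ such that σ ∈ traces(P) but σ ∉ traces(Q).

acbb

Reachable graph of P (5 states):
  s0 = rec X. a.c.b.b.d.X | -a-> s1
  s1 = c.b.b.d.(rec X. a.c.b.b.d.X) | -c-> s2
  s2 = b.b.d.(rec X. a.c.b.b.d.X) | -b-> s3
  s3 = b.d.(rec X. a.c.b.b.d.X) | -b-> s4
  s4 = d.(rec X. a.c.b.b.d.X) | -d-> s0
Reachable graph of Q (5 states):
  t0 = rec X. a.c.b.d.d.X | -a-> t1
  t1 = c.b.d.d.(rec X. a.c.b.d.d.X) | -c-> t2
  t2 = b.d.d.(rec X. a.c.b.d.d.X) | -b-> t3
  t3 = d.d.(rec X. a.c.b.d.d.X) | -d-> t4
  t4 = d.(rec X. a.c.b.d.d.X) | -d-> t0
Run σ = ⟨acbb⟩ on P: start {s0}
  after a @ step 1: {s1}
  after c @ step 2: {s2}
  after b @ step 3: {s3}
  after b @ step 4: {s4}
  — P admits the full trace.
Run σ = ⟨acbb⟩ on Q: start {t0}
  after a @ step 1: {t1}
  after c @ step 2: {t2}
  after b @ step 3: {t3}
  after b @ step 4: no successor for Q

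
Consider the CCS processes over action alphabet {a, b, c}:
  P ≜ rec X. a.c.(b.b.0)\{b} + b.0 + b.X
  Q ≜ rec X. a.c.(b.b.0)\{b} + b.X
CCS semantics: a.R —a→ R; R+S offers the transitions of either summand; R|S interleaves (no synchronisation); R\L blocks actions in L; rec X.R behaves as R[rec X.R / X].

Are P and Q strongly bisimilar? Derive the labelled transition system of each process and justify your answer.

P's transition system — 4 states:
  u0 = rec X. a.c.(b.b.0)\{b} + b.0 + b.X → —a→ u1, —b→ u0, —b→ u2
  u1 = c.(b.b.0)\{b} → —c→ u3
  u2 = 0 → (no moves)
  u3 = (b.b.0)\{b} → (no moves)
Q's transition system — 3 states:
  v0 = rec X. a.c.(b.b.0)\{b} + b.X → —a→ v1, —b→ v0
  v1 = c.(b.b.0)\{b} → —c→ v2
  v2 = (b.b.0)\{b} → (no moves)
Bisimilarity quotient blocks:
  B0 = {u0}
  B1 = {u1, v1}
  B2 = {u2, u3, v2}
  B3 = {v0}
u0 ∈ B0, v0 ∈ B3 → different blocks

P ≁ Q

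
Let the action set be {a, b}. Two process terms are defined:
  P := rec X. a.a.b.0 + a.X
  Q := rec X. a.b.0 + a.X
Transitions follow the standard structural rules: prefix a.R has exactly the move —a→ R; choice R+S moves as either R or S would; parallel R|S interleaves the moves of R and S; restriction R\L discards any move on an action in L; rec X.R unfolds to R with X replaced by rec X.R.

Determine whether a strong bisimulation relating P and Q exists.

NO

Reachable graph of P (4 states):
  p0 = rec X. a.a.b.0 + a.X | -a-> p0, -a-> p1
  p1 = a.b.0 | -a-> p2
  p2 = b.0 | -b-> p3
  p3 = 0 | ·
Reachable graph of Q (3 states):
  q0 = rec X. a.b.0 + a.X | -a-> q0, -a-> q1
  q1 = b.0 | -b-> q2
  q2 = 0 | ·
Partition-refinement fixed point:
  B0 = {p0}
  B1 = {p1}
  B2 = {p2, q1}
  B3 = {p3, q2}
  B4 = {q0}
p0 ∈ B0, q0 ∈ B4 → different blocks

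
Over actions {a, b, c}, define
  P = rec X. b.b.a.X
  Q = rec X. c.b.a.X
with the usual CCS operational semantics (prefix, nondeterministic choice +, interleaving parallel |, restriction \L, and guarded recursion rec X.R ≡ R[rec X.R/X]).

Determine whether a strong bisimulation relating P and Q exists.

Reachable graph of P (3 states):
  m0 = rec X. b.b.a.X has moves --b--▸ m1
  m1 = b.a.(rec X. b.b.a.X) has moves --b--▸ m2
  m2 = a.(rec X. b.b.a.X) has moves --a--▸ m0
Reachable graph of Q (3 states):
  n0 = rec X. c.b.a.X has moves --c--▸ n1
  n1 = b.a.(rec X. c.b.a.X) has moves --b--▸ n2
  n2 = a.(rec X. c.b.a.X) has moves --a--▸ n0
Coarsest stable partition (strong bisimilarity classes):
  B0 = {m0}
  B1 = {m1}
  B2 = {m2}
  B3 = {n0}
  B4 = {n1}
  B5 = {n2}
m0 ∈ B0, n0 ∈ B3 → different blocks

not bisimilar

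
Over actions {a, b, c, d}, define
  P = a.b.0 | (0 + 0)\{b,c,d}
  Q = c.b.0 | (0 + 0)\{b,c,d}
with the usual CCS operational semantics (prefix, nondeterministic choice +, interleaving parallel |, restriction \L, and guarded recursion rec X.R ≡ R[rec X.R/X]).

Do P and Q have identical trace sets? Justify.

traces(P) ≠ traces(Q) — witness ⟨a⟩

Reachable graph of P (3 states):
  m0 = a.b.0 | (0 + 0)\{b,c,d} :: —a→ m1
  m1 = b.0 | (0 + 0)\{b,c,d} :: —b→ m2
  m2 = 0 | (0 + 0)\{b,c,d} :: ∅
Reachable graph of Q (3 states):
  n0 = c.b.0 | (0 + 0)\{b,c,d} :: —c→ n1
  n1 = b.0 | (0 + 0)\{b,c,d} :: —b→ n2
  n2 = 0 | (0 + 0)\{b,c,d} :: ∅
Run σ = ⟨a⟩ on P: start {m0}
  [1] a ⇒ {m1}
  — P admits the full trace.
Run σ = ⟨a⟩ on Q: start {n0}
  [1] a ⇒ ∅ (Q stuck)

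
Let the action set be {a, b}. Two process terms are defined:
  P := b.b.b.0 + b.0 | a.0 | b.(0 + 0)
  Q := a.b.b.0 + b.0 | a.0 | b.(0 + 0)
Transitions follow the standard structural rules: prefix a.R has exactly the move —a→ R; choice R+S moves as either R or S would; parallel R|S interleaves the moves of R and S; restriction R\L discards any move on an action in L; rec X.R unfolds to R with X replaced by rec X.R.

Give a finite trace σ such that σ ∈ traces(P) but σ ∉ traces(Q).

LTS(P): 11 reachable states
  p0 = b.b.b.0 + b.0 | a.0 | b.(0 + 0) → —a→ p1, —b→ p2, —b→ p3, —b→ p4
  p1 = b.0 | 0 | b.(0 + 0) → —b→ p5, —b→ p6
  p2 = 0 | a.0 | b.(0 + 0) → —a→ p5, —b→ p7
  p3 = b.0 | a.0 | (0 + 0) → —a→ p6, —b→ p7
  p4 = b.b.0 → —b→ p8
  p5 = 0 | 0 | b.(0 + 0) → —b→ p9
  p6 = b.0 | 0 | (0 + 0) → —b→ p9
  p7 = 0 | a.0 | (0 + 0) → —a→ p9
  p8 = b.0 → —b→ p10
  p9 = 0 | 0 | (0 + 0) → deadlocked
  p10 = 0 → deadlocked
LTS(Q): 11 reachable states
  q0 = a.b.b.0 + b.0 | a.0 | b.(0 + 0) → —a→ q1, —a→ q2, —b→ q3, —b→ q4
  q1 = b.0 | 0 | b.(0 + 0) → —b→ q5, —b→ q6
  q2 = b.b.0 → —b→ q7
  q3 = 0 | a.0 | b.(0 + 0) → —a→ q5, —b→ q8
  q4 = b.0 | a.0 | (0 + 0) → —a→ q6, —b→ q8
  q5 = 0 | 0 | b.(0 + 0) → —b→ q9
  q6 = b.0 | 0 | (0 + 0) → —b→ q9
  q7 = b.0 → —b→ q10
  q8 = 0 | a.0 | (0 + 0) → —a→ q9
  q9 = 0 | 0 | (0 + 0) → deadlocked
  q10 = 0 → deadlocked
Executing bbb from P (initial set {p0}):
  step 1 (b): {p2, p3, p4}
  step 2 (b): {p7, p8}
  step 3 (b): {p10}
  — P admits the full trace.
Executing bbb from Q (initial set {q0}):
  step 1 (b): {q3, q4}
  step 2 (b): {q8}
  step 3 (b): ∅  — Q cannot continue

bbb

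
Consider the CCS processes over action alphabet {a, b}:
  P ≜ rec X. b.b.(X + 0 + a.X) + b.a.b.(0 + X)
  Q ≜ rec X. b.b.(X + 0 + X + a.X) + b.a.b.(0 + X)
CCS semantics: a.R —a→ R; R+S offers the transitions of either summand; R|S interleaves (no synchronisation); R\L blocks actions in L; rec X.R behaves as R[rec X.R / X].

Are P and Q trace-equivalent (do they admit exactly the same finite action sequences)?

LTS(P): 6 reachable states
  p0 = rec X. b.b.(X + 0 + a.X) + b.a.b.(0 + X) has moves ··b··> p1, ··b··> p2
  p1 = a.b.(0 + (rec X. b.b.(X + 0 + a.X) + b.a.b.(0 + X))) has moves ··a··> p3
  p2 = b.((rec X. b.b.(X + 0 + a.X) + b.a.b.(0 + X)) + 0 + a.(rec X. b.b.(X + 0 + a.X) + b.a.b.(0 + X))) has moves ··b··> p4
  p3 = b.(0 + (rec X. b.b.(X + 0 + a.X) + b.a.b.(0 + X))) has moves ··b··> p5
  p4 = (rec X. b.b.(X + 0 + a.X) + b.a.b.(0 + X)) + 0 + a.(rec X. b.b.(X + 0 + a.X) + b.a.b.(0 + X)) has moves ··a··> p0, ··b··> p1, ··b··> p2
  p5 = 0 + (rec X. b.b.(X + 0 + a.X) + b.a.b.(0 + X)) has moves ··b··> p1, ··b··> p2
LTS(Q): 6 reachable states
  q0 = rec X. b.b.(X + 0 + X + a.X) + b.a.b.(0 + X) has moves ··b··> q1, ··b··> q2
  q1 = a.b.(0 + (rec X. b.b.(X + 0 + X + a.X) + b.a.b.(0 + X))) has moves ··a··> q3
  q2 = b.((rec X. b.b.(X + 0 + X + a.X) + b.a.b.(0 + X)) + 0 + (rec X. b.b.(X + 0 + X + a.X) + b.a.b.(0 + X)) + a.(rec X. b.b.(X + 0 + X + a.X) + b.a.b.(0 + X))) has moves ··b··> q4
  q3 = b.(0 + (rec X. b.b.(X + 0 + X + a.X) + b.a.b.(0 + X))) has moves ··b··> q5
  q4 = (rec X. b.b.(X + 0 + X + a.X) + b.a.b.(0 + X)) + 0 + (rec X. b.b.(X + 0 + X + a.X) + b.a.b.(0 + X)) + a.(rec X. b.b.(X + 0 + X + a.X) + b.a.b.(0 + X)) has moves ··a··> q0, ··b··> q1, ··b··> q2
  q5 = 0 + (rec X. b.b.(X + 0 + X + a.X) + b.a.b.(0 + X)) has moves ··b··> q1, ··b··> q2
Coarsest stable partition (strong bisimilarity classes):
  B0 = {p0, p5, q0, q5}
  B1 = {p1, q1}
  B2 = {p3, q3}
  B3 = {p2, q2}
  B4 = {p4, q4}
p0 ∈ B0, q0 ∈ B0 → same block
Bisimilar ⇒ trace-equivalent.

traces(P) = traces(Q)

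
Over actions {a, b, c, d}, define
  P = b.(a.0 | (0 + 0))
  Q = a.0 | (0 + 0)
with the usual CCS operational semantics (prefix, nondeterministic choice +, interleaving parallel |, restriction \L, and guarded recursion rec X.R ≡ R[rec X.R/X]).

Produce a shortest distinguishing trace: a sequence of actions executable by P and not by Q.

b

P's transition system — 3 states:
  s0 = b.(a.0 | (0 + 0)) has moves ··b··> s1
  s1 = a.0 | (0 + 0) has moves ··a··> s2
  s2 = 0 | (0 + 0) has moves deadlocked
Q's transition system — 2 states:
  t0 = a.0 | (0 + 0) has moves ··a··> t1
  t1 = 0 | (0 + 0) has moves deadlocked
Executing b from P (initial set {s0}):
  step 1 (b): {s1}
  ✓ P
Executing b from Q (initial set {t0}):
  step 1 (b): no successor for Q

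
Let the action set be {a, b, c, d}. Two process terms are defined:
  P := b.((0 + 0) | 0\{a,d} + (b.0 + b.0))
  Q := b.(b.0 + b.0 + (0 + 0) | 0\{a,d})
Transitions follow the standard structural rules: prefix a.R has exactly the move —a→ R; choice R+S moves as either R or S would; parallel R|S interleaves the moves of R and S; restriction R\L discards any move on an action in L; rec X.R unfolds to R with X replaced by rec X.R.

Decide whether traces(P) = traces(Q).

YES

P's transition system — 3 states:
  p0 = b.((0 + 0) | 0\{a,d} + (b.0 + b.0)) → ··b··> p1
  p1 = (0 + 0) | 0\{a,d} + (b.0 + b.0) → ··b··> p2
  p2 = 0 → (no moves)
Q's transition system — 3 states:
  q0 = b.(b.0 + b.0 + (0 + 0) | 0\{a,d}) → ··b··> q1
  q1 = b.0 + b.0 + (0 + 0) | 0\{a,d} → ··b··> q2
  q2 = 0 → (no moves)
Partition-refinement fixed point:
  B0 = {p0, q0}
  B1 = {p1, q1}
  B2 = {p2, q2}
p0 ∈ B0, q0 ∈ B0 → same block
Bisimilar ⇒ trace-equivalent.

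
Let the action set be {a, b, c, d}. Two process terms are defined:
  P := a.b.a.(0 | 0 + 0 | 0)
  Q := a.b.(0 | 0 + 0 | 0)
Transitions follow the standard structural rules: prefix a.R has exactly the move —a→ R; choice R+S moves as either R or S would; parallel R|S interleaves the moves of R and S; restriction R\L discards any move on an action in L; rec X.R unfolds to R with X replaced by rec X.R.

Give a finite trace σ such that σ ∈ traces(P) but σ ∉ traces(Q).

aba

Reachable graph of P (4 states):
  p0 = a.b.a.(0 | 0 + 0 | 0) ⊢ =a=> p1
  p1 = b.a.(0 | 0 + 0 | 0) ⊢ =b=> p2
  p2 = a.(0 | 0 + 0 | 0) ⊢ =a=> p3
  p3 = 0 | 0 + 0 | 0 ⊢ stopped
Reachable graph of Q (3 states):
  q0 = a.b.(0 | 0 + 0 | 0) ⊢ =a=> q1
  q1 = b.(0 | 0 + 0 | 0) ⊢ =b=> q2
  q2 = 0 | 0 + 0 | 0 ⊢ stopped
Trace ⟨aba⟩ through P, begin at {p0}:
  [1] a ⇒ {p1}
  [2] b ⇒ {p2}
  [3] a ⇒ {p3}
  — P admits the full trace.
Trace ⟨aba⟩ through Q, begin at {q0}:
  [1] a ⇒ {q1}
  [2] b ⇒ {q2}
  [3] a ⇒ no successor for Q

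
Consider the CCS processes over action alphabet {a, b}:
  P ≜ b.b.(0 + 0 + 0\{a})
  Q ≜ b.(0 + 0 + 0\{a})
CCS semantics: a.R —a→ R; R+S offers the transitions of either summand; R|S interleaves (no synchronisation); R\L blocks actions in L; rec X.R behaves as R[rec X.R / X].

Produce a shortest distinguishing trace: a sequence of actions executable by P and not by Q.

bb

LTS(P): 3 reachable states
  u0 = b.b.(0 + 0 + 0\{a}) ⊢ -b-> u1
  u1 = b.(0 + 0 + 0\{a}) ⊢ -b-> u2
  u2 = 0 + 0 + 0\{a} ⊢ stopped
LTS(Q): 2 reachable states
  v0 = b.(0 + 0 + 0\{a}) ⊢ -b-> v1
  v1 = 0 + 0 + 0\{a} ⊢ stopped
Trace ⟨bb⟩ through P, begin at {u0}:
  step 1 (b): {u1}
  step 2 (b): {u2}
  — P admits the full trace.
Trace ⟨bb⟩ through Q, begin at {v0}:
  step 1 (b): {v1}
  step 2 (b): ∅ (Q stuck)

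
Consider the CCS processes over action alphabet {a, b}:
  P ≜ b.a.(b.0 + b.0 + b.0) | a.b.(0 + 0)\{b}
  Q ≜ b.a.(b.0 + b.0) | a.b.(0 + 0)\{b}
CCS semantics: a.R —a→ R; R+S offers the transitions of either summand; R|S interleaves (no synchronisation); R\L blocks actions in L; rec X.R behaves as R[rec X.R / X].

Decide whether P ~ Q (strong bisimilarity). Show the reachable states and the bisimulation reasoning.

P's transition system — 12 states:
  u0 = b.a.(b.0 + b.0 + b.0) | a.b.(0 + 0)\{b} ⊢ =a=> u1, =b=> u2
  u1 = b.a.(b.0 + b.0 + b.0) | b.(0 + 0)\{b} ⊢ =b=> u3, =b=> u4
  u2 = a.(b.0 + b.0 + b.0) | a.b.(0 + 0)\{b} ⊢ =a=> u3, =a=> u5
  u3 = a.(b.0 + b.0 + b.0) | b.(0 + 0)\{b} ⊢ =a=> u6, =b=> u7
  u4 = b.a.(b.0 + b.0 + b.0) | (0 + 0)\{b} ⊢ =b=> u7
  u5 = (b.0 + b.0 + b.0) | a.b.(0 + 0)\{b} ⊢ =a=> u6, =b=> u8
  u6 = (b.0 + b.0 + b.0) | b.(0 + 0)\{b} ⊢ =b=> u10, =b=> u9
  u7 = a.(b.0 + b.0 + b.0) | (0 + 0)\{b} ⊢ =a=> u9
  u8 = 0 | a.b.(0 + 0)\{b} ⊢ =a=> u10
  u9 = (b.0 + b.0 + b.0) | (0 + 0)\{b} ⊢ =b=> u11
  u10 = 0 | b.(0 + 0)\{b} ⊢ =b=> u11
  u11 = 0 | (0 + 0)\{b} ⊢ ·
Q's transition system — 12 states:
  v0 = b.a.(b.0 + b.0) | a.b.(0 + 0)\{b} ⊢ =a=> v1, =b=> v2
  v1 = b.a.(b.0 + b.0) | b.(0 + 0)\{b} ⊢ =b=> v3, =b=> v4
  v2 = a.(b.0 + b.0) | a.b.(0 + 0)\{b} ⊢ =a=> v3, =a=> v5
  v3 = a.(b.0 + b.0) | b.(0 + 0)\{b} ⊢ =a=> v6, =b=> v7
  v4 = b.a.(b.0 + b.0) | (0 + 0)\{b} ⊢ =b=> v7
  v5 = (b.0 + b.0) | a.b.(0 + 0)\{b} ⊢ =a=> v6, =b=> v8
  v6 = (b.0 + b.0) | b.(0 + 0)\{b} ⊢ =b=> v10, =b=> v9
  v7 = a.(b.0 + b.0) | (0 + 0)\{b} ⊢ =a=> v9
  v8 = 0 | a.b.(0 + 0)\{b} ⊢ =a=> v10
  v9 = (b.0 + b.0) | (0 + 0)\{b} ⊢ =b=> v11
  v10 = 0 | b.(0 + 0)\{b} ⊢ =b=> v11
  v11 = 0 | (0 + 0)\{b} ⊢ ·
Partition-refinement fixed point:
  B0 = {u0, v0}
  B1 = {u1, v1}
  B2 = {u3, u5, v3, v5}
  B3 = {u7, u8, v7, v8}
  B4 = {u10, u9, v10, v9}
  B5 = {u11, v11}
  B6 = {u6, v6}
  B7 = {u4, v4}
  B8 = {u2, v2}
u0 ∈ B0, v0 ∈ B0 → same block

bisimilar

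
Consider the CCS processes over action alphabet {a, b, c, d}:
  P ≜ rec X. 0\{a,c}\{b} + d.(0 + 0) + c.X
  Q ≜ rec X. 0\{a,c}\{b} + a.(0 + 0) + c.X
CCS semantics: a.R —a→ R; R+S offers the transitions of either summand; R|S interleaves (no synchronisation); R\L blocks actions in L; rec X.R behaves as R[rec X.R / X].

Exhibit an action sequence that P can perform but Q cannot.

d

Reachable graph of P (2 states):
  u0 = rec X. 0\{a,c}\{b} + d.(0 + 0) + c.X :: —c→ u0, —d→ u1
  u1 = 0 + 0 :: stopped
Reachable graph of Q (2 states):
  v0 = rec X. 0\{a,c}\{b} + a.(0 + 0) + c.X :: —a→ v1, —c→ v0
  v1 = 0 + 0 :: stopped
Run σ = ⟨d⟩ on P: start {u0}
  after d @ step 1: {u1}
  — P admits the full trace.
Run σ = ⟨d⟩ on Q: start {v0}
  after d @ step 1: ∅ (Q stuck)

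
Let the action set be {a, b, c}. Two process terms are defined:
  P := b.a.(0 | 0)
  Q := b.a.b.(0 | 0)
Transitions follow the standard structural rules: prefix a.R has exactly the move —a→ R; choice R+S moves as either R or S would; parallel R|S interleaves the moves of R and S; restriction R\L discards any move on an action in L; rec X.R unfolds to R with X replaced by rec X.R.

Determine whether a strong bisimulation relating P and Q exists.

LTS(P): 3 reachable states
  m0 = b.a.(0 | 0) has moves --b--▸ m1
  m1 = a.(0 | 0) has moves --a--▸ m2
  m2 = 0 | 0 has moves stopped
LTS(Q): 4 reachable states
  n0 = b.a.b.(0 | 0) has moves --b--▸ n1
  n1 = a.b.(0 | 0) has moves --a--▸ n2
  n2 = b.(0 | 0) has moves --b--▸ n3
  n3 = 0 | 0 has moves stopped
Coarsest stable partition (strong bisimilarity classes):
  B0 = {m0}
  B1 = {m1}
  B2 = {m2, n3}
  B3 = {n0}
  B4 = {n1}
  B5 = {n2}
m0 ∈ B0, n0 ∈ B3 → different blocks

NO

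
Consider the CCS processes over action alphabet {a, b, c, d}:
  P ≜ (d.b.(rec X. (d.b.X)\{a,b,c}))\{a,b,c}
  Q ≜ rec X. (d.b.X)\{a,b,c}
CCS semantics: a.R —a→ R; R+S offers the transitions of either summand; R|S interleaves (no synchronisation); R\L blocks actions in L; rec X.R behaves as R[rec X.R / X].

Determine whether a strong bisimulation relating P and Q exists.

LTS(P): 2 reachable states
  u0 = (d.b.(rec X. (d.b.X)\{a,b,c}))\{a,b,c} → --d--▸ u1
  u1 = (b.(rec X. (d.b.X)\{a,b,c}))\{a,b,c} → (no moves)
LTS(Q): 2 reachable states
  v0 = rec X. (d.b.X)\{a,b,c} → --d--▸ v1
  v1 = (b.(rec X. (d.b.X)\{a,b,c}))\{a,b,c} → (no moves)
Coarsest stable partition (strong bisimilarity classes):
  B0 = {u0, v0}
  B1 = {u1, v1}
u0 ∈ B0, v0 ∈ B0 → same block

YES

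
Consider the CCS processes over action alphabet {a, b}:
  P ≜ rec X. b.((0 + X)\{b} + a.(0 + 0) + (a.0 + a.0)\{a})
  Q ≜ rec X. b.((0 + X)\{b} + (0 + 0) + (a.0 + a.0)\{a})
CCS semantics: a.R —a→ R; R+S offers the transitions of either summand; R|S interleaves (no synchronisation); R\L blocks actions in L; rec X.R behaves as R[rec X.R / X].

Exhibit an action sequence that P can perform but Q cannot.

ba

P's transition system — 3 states:
  u0 = rec X. b.((0 + X)\{b} + a.(0 + 0) + (a.0 + a.0)\{a}) ⊢ ··b··> u1
  u1 = (0 + (rec X. b.((0 + X)\{b} + a.(0 + 0) + (a.0 + a.0)\{a})))\{b} + a.(0 + 0) + (a.0 + a.0)\{a} ⊢ ··a··> u2
  u2 = 0 + 0 ⊢ stopped
Q's transition system — 2 states:
  v0 = rec X. b.((0 + X)\{b} + (0 + 0) + (a.0 + a.0)\{a}) ⊢ ··b··> v1
  v1 = (0 + (rec X. b.((0 + X)\{b} + (0 + 0) + (a.0 + a.0)\{a})))\{b} + (0 + 0) + (a.0 + a.0)\{a} ⊢ stopped
Executing ba from P (initial set {u0}):
  [1] b ⇒ {u1}
  [2] a ⇒ {u2}
  P completes σ.
Executing ba from Q (initial set {v0}):
  [1] b ⇒ {v1}
  [2] a ⇒ ∅  — Q cannot continue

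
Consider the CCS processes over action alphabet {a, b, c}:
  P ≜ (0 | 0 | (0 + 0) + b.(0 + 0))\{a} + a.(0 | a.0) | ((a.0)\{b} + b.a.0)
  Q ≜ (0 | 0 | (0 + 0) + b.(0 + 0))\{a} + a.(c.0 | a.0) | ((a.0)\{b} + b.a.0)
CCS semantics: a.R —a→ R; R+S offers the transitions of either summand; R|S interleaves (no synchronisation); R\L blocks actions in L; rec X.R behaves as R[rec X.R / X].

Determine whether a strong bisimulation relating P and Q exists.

LTS(P): 13 reachable states
  m0 = (0 | 0 | (0 + 0) + b.(0 + 0))\{a} + a.(0 | a.0) | ((a.0)\{b} + b.a.0) has moves -a-> m1, -a-> m2, -b-> m3, -b-> m4
  m1 = 0 | a.0 | ((a.0)\{b} + b.a.0) has moves -a-> m5, -a-> m6, -b-> m7
  m2 = a.(0 | a.0) | 0\{b} has moves -a-> m6
  m3 = (0 + 0)\{a} has moves stopped
  m4 = a.(0 | a.0) | a.0 has moves -a-> m7, -a-> m8
  m5 = 0 | 0 | ((a.0)\{b} + b.a.0) has moves -a-> m9, -b-> m10
  m6 = 0 | a.0 | 0\{b} has moves -a-> m9
  m7 = 0 | a.0 | a.0 has moves -a-> m10, -a-> m11
  m8 = a.(0 | a.0) | 0 has moves -a-> m11
  m9 = 0 | 0 | 0\{b} has moves stopped
  m10 = 0 | 0 | a.0 has moves -a-> m12
  m11 = 0 | a.0 | 0 has moves -a-> m12
  m12 = 0 | 0 | 0 has moves stopped
LTS(Q): 21 reachable states
  n0 = (0 | 0 | (0 + 0) + b.(0 + 0))\{a} + a.(c.0 | a.0) | ((a.0)\{b} + b.a.0) has moves -a-> n1, -a-> n2, -b-> n3, -b-> n4
  n1 = a.(c.0 | a.0) | 0\{b} has moves -a-> n5
  n2 = c.0 | a.0 | ((a.0)\{b} + b.a.0) has moves -a-> n5, -a-> n6, -b-> n7, -c-> n8
  n3 = (0 + 0)\{a} has moves stopped
  n4 = a.(c.0 | a.0) | a.0 has moves -a-> n7, -a-> n9
  n5 = c.0 | a.0 | 0\{b} has moves -a-> n10, -c-> n11
  n6 = c.0 | 0 | ((a.0)\{b} + b.a.0) has moves -a-> n10, -b-> n12, -c-> n13
  n7 = c.0 | a.0 | a.0 has moves -a-> n12, -a-> n14, -c-> n15
  n8 = 0 | a.0 | ((a.0)\{b} + b.a.0) has moves -a-> n11, -a-> n13, -b-> n15
  n9 = a.(c.0 | a.0) | 0 has moves -a-> n14
  n10 = c.0 | 0 | 0\{b} has moves -c-> n16
  n11 = 0 | a.0 | 0\{b} has moves -a-> n16
  n12 = c.0 | 0 | a.0 has moves -a-> n17, -c-> n18
  n13 = 0 | 0 | ((a.0)\{b} + b.a.0) has moves -a-> n16, -b-> n18
  n14 = c.0 | a.0 | 0 has moves -a-> n17, -c-> n19
  n15 = 0 | a.0 | a.0 has moves -a-> n18, -a-> n19
  n16 = 0 | 0 | 0\{b} has moves stopped
  n17 = c.0 | 0 | 0 has moves -c-> n20
  n18 = 0 | 0 | a.0 has moves -a-> n20
  n19 = 0 | a.0 | 0 has moves -a-> n20
  n20 = 0 | 0 | 0 has moves stopped
Partition-refinement fixed point:
  B0 = {m0}
  B1 = {m1, n8}
  B2 = {m10, m11, m6, n11, n18, n19}
  B3 = {m12, m3, m9, n16, n20, n3}
  B4 = {m2, m7, m8, n15}
  B5 = {m5, n13}
  B6 = {m4}
  B7 = {n0}
  B8 = {n4}
  B9 = {n1, n9}
  B10 = {n12, n14, n5}
  B11 = {n10, n17}
  B12 = {n7}
  B13 = {n2}
  B14 = {n6}
m0 ∈ B0, n0 ∈ B7 → different blocks

NO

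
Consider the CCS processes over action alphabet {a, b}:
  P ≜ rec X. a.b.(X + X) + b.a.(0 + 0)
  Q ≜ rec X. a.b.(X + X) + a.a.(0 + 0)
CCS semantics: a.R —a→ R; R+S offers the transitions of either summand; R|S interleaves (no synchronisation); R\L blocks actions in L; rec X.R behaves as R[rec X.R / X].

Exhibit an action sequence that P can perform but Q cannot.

b

Reachable graph of P (5 states):
  m0 = rec X. a.b.(X + X) + b.a.(0 + 0) ⊢ =a=> m1, =b=> m2
  m1 = b.((rec X. a.b.(X + X) + b.a.(0 + 0)) + (rec X. a.b.(X + X) + b.a.(0 + 0))) ⊢ =b=> m3
  m2 = a.(0 + 0) ⊢ =a=> m4
  m3 = (rec X. a.b.(X + X) + b.a.(0 + 0)) + (rec X. a.b.(X + X) + b.a.(0 + 0)) ⊢ =a=> m1, =b=> m2
  m4 = 0 + 0 ⊢ ·
Reachable graph of Q (5 states):
  n0 = rec X. a.b.(X + X) + a.a.(0 + 0) ⊢ =a=> n1, =a=> n2
  n1 = a.(0 + 0) ⊢ =a=> n3
  n2 = b.((rec X. a.b.(X + X) + a.a.(0 + 0)) + (rec X. a.b.(X + X) + a.a.(0 + 0))) ⊢ =b=> n4
  n3 = 0 + 0 ⊢ ·
  n4 = (rec X. a.b.(X + X) + a.a.(0 + 0)) + (rec X. a.b.(X + X) + a.a.(0 + 0)) ⊢ =a=> n1, =a=> n2
Trace ⟨b⟩ through P, begin at {m0}:
  after b @ step 1: {m2}
  P completes σ.
Trace ⟨b⟩ through Q, begin at {n0}:
  after b @ step 1: ∅ (Q stuck)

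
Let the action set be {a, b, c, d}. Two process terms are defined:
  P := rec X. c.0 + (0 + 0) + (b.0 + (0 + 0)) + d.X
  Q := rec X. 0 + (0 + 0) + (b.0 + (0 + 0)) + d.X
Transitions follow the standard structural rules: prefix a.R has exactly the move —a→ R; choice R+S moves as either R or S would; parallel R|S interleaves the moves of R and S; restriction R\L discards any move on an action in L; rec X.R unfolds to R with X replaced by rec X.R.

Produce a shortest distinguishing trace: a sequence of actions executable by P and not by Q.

P's transition system — 2 states:
  m0 = rec X. c.0 + (0 + 0) + (b.0 + (0 + 0)) + d.X ⊢ —b→ m1, —c→ m1, —d→ m0
  m1 = 0 ⊢ stopped
Q's transition system — 2 states:
  n0 = rec X. 0 + (0 + 0) + (b.0 + (0 + 0)) + d.X ⊢ —b→ n1, —d→ n0
  n1 = 0 ⊢ stopped
Executing c from P (initial set {m0}):
  step 1 (c): {m1}
  — P admits the full trace.
Executing c from Q (initial set {n0}):
  step 1 (c): ∅  — Q cannot continue

c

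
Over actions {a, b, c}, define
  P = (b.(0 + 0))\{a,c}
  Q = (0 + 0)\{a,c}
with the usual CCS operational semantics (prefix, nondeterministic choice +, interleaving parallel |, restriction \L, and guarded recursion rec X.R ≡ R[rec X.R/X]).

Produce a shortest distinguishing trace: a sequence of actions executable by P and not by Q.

b

P's transition system — 2 states:
  s0 = (b.(0 + 0))\{a,c} has moves ··b··> s1
  s1 = (0 + 0)\{a,c} has moves stopped
Q's transition system — 1 states:
  t0 = (0 + 0)\{a,c} has moves stopped
Executing b from P (initial set {s0}):
  after b @ step 1: {s1}
  ✓ P
Executing b from Q (initial set {t0}):
  after b @ step 1: no successor for Q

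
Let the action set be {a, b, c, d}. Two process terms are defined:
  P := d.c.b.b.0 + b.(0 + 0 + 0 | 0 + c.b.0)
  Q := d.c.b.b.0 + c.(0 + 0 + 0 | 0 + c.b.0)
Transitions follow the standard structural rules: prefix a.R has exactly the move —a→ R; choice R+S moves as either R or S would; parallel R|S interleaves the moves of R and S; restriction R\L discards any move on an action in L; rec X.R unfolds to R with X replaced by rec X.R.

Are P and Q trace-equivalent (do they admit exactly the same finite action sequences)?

LTS(P): 6 reachable states
  u0 = d.c.b.b.0 + b.(0 + 0 + 0 | 0 + c.b.0) ⊢ =b=> u1, =d=> u2
  u1 = 0 + 0 + 0 | 0 + c.b.0 ⊢ =c=> u3
  u2 = c.b.b.0 ⊢ =c=> u4
  u3 = b.0 ⊢ =b=> u5
  u4 = b.b.0 ⊢ =b=> u3
  u5 = 0 ⊢ ∅
LTS(Q): 6 reachable states
  v0 = d.c.b.b.0 + c.(0 + 0 + 0 | 0 + c.b.0) ⊢ =c=> v1, =d=> v2
  v1 = 0 + 0 + 0 | 0 + c.b.0 ⊢ =c=> v3
  v2 = c.b.b.0 ⊢ =c=> v4
  v3 = b.0 ⊢ =b=> v5
  v4 = b.b.0 ⊢ =b=> v3
  v5 = 0 ⊢ ∅
Run σ = ⟨b⟩ on P: start {u0}
  step 1 (b): {u1}
  P completes σ.
Run σ = ⟨b⟩ on Q: start {v0}
  step 1 (b): ∅  — Q cannot continue

trace-distinct — witness ⟨b⟩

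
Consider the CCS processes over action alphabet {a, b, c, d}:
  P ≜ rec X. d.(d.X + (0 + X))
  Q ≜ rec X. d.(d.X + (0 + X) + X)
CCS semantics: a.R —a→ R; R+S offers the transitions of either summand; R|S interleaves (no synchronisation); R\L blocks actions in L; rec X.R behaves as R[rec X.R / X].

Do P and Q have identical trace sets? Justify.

YES

Reachable graph of P (2 states):
  u0 = rec X. d.(d.X + (0 + X)) ⊢ ··d··> u1
  u1 = d.(rec X. d.(d.X + (0 + X))) + (0 + (rec X. d.(d.X + (0 + X)))) ⊢ ··d··> u0, ··d··> u1
Reachable graph of Q (2 states):
  v0 = rec X. d.(d.X + (0 + X) + X) ⊢ ··d··> v1
  v1 = d.(rec X. d.(d.X + (0 + X) + X)) + (0 + (rec X. d.(d.X + (0 + X) + X))) + (rec X. d.(d.X + (0 + X) + X)) ⊢ ··d··> v0, ··d··> v1
Partition-refinement fixed point:
  B0 = {u0, u1, v0, v1}
u0 ∈ B0, v0 ∈ B0 → same block
Bisimilar ⇒ trace-equivalent.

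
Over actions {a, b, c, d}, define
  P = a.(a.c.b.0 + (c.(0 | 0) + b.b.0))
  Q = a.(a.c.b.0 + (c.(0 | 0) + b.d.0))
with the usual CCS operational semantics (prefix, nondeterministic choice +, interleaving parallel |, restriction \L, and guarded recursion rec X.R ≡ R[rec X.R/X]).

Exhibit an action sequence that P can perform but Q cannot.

P's transition system — 6 states:
  s0 = a.(a.c.b.0 + (c.(0 | 0) + b.b.0)) | =a=> s1
  s1 = a.c.b.0 + (c.(0 | 0) + b.b.0) | =a=> s2, =b=> s3, =c=> s4
  s2 = c.b.0 | =c=> s3
  s3 = b.0 | =b=> s5
  s4 = 0 | 0 | deadlocked
  s5 = 0 | deadlocked
Q's transition system — 7 states:
  t0 = a.(a.c.b.0 + (c.(0 | 0) + b.d.0)) | =a=> t1
  t1 = a.c.b.0 + (c.(0 | 0) + b.d.0) | =a=> t2, =b=> t3, =c=> t4
  t2 = c.b.0 | =c=> t5
  t3 = d.0 | =d=> t6
  t4 = 0 | 0 | deadlocked
  t5 = b.0 | =b=> t6
  t6 = 0 | deadlocked
Trace ⟨abb⟩ through P, begin at {s0}:
  [1] a ⇒ {s1}
  [2] b ⇒ {s3}
  [3] b ⇒ {s5}
  — P admits the full trace.
Trace ⟨abb⟩ through Q, begin at {t0}:
  [1] a ⇒ {t1}
  [2] b ⇒ {t3}
  [3] b ⇒ ∅  — Q cannot continue

abb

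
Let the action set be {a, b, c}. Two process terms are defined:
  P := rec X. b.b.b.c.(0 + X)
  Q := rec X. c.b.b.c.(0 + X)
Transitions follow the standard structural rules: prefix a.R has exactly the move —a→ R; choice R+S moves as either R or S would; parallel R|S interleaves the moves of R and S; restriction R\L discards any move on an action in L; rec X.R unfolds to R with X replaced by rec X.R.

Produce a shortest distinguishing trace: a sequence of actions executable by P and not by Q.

LTS(P): 5 reachable states
  p0 = rec X. b.b.b.c.(0 + X) :: ··b··> p1
  p1 = b.b.c.(0 + (rec X. b.b.b.c.(0 + X))) :: ··b··> p2
  p2 = b.c.(0 + (rec X. b.b.b.c.(0 + X))) :: ··b··> p3
  p3 = c.(0 + (rec X. b.b.b.c.(0 + X))) :: ··c··> p4
  p4 = 0 + (rec X. b.b.b.c.(0 + X)) :: ··b··> p1
LTS(Q): 5 reachable states
  q0 = rec X. c.b.b.c.(0 + X) :: ··c··> q1
  q1 = b.b.c.(0 + (rec X. c.b.b.c.(0 + X))) :: ··b··> q2
  q2 = b.c.(0 + (rec X. c.b.b.c.(0 + X))) :: ··b··> q3
  q3 = c.(0 + (rec X. c.b.b.c.(0 + X))) :: ··c··> q4
  q4 = 0 + (rec X. c.b.b.c.(0 + X)) :: ··c··> q1
Run σ = ⟨b⟩ on P: start {p0}
  step 1 (b): {p1}
  ✓ P
Run σ = ⟨b⟩ on Q: start {q0}
  step 1 (b): ∅  — Q cannot continue

b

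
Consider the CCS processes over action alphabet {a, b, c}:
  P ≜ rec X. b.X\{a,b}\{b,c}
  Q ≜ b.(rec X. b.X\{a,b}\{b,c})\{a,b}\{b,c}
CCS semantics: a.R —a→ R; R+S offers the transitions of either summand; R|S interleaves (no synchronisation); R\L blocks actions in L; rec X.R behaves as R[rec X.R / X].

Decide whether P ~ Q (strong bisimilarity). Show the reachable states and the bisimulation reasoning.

bisimilar

P's transition system — 2 states:
  m0 = rec X. b.X\{a,b}\{b,c} → ··b··> m1
  m1 = (rec X. b.X\{a,b}\{b,c})\{a,b}\{b,c} → ∅
Q's transition system — 2 states:
  n0 = b.(rec X. b.X\{a,b}\{b,c})\{a,b}\{b,c} → ··b··> n1
  n1 = (rec X. b.X\{a,b}\{b,c})\{a,b}\{b,c} → ∅
Bisimilarity quotient blocks:
  B0 = {m0, n0}
  B1 = {m1, n1}
m0 ∈ B0, n0 ∈ B0 → same block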